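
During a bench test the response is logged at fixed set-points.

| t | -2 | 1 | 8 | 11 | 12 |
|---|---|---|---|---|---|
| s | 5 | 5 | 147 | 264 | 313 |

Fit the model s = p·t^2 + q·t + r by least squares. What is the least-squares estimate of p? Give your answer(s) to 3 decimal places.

p = 1.964

Normal-equation sums: Σt^2·t^2 = 39490, Σt^2·t = 3564, Σt^2 = 334, Σt·t = 334, Σt = 30, Σ1 = 5.
Right-hand side: Σt^2·s = 86449, Σt·s = 7831, Σs = 734.
MᵀM·[p, q, r]ᵀ = Mᵀs becomes [[39490, 3564, 334]; [3564, 334, 30]; [334, 30, 5]]·[p, q, r]ᵀ = [86449, 7831, 734]ᵀ.
Solving the 3×3 system (Gaussian elimination) gives p = 1040553/529838, q = 1249949/529838, r = 385792/264919.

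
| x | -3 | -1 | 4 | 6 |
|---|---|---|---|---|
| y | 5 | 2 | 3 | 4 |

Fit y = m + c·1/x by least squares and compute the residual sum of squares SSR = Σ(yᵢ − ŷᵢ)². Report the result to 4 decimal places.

Setting ∂/∂m … = 0 gives: 4·m + (-11/12)·c = 14;  (-11/12)·m + (173/144)·c = -9/4.
(Σ1 = 4, Σ1/x = -11/12, Σ1/x·1/x = 173/144, Σy = 14, Σ1/x·y = -9/4.)
Δ = 4·(173/144) − (-11/12)² = 571/144.
m = (14·(173/144) − (-11/12)·(-9/4))/(571/144) = 2125/571; c = (4·(-9/4) − (-11/12)·14)/(571/144) = 552/571.
Residuals: 914/571, -431/571, -550/571, 67/571; SSR = 2326/571.

SSR = 4.0736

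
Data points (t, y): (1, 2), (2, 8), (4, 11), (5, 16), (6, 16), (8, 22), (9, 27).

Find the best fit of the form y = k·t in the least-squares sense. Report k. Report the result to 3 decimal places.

With design matrix A, AᵀA = [[227]] and Aᵀy = [657]ᵀ.
Hence k = 657 / 227 ≈ 2.89427.

k = 2.894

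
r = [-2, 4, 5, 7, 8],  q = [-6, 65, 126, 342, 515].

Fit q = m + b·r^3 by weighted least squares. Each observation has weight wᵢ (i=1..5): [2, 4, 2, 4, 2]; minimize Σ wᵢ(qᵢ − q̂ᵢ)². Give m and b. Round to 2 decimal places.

Forming XᵀWX = [[14, 2886]; [2886, 1042646]] and XᵀWq = [2898, 1044820]ᵀ gives XᵀWX·[m, b]ᵀ = XᵀWq.
Determinant 14·1042646 − 2886² = 6268048.
m = (2898·1042646 − 2886·1044820)/6268048 = 1559397/1567012; b = (14·1044820 − 2886·2898)/6268048 = 1565963/1567012.

m = 1.00, b = 1.00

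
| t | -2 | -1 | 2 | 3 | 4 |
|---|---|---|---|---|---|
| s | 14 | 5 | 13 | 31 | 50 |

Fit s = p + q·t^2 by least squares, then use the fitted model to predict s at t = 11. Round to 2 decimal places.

ŝ = 371.12

From the data, Σ1 = 5, Σt^2 = 34, Σt^2·t^2 = 370.
Right-hand side: Σs = 113, Σt^2·s = 1192.
So AᵀA·[p, q]ᵀ = Aᵀs: [[5, 34]; [34, 370]]·[p, q]ᵀ = [113, 1192]ᵀ.
Δ = 5·370 − 34² = 694.
p = (113·370 − 34·1192)/694 = 641/347; q = (5·1192 − 34·113)/694 = 1059/347.
At t = 11: ŝ = (641/347)·(1) + (1059/347)·(121) = 128780/347.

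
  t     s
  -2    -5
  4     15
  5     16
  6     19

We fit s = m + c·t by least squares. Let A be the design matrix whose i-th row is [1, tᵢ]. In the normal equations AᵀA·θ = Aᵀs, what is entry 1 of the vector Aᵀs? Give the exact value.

45

Entry 1 ↔ basis 1, so (Aᵀs)_{1} = Σᵢ sᵢ = (1)·(-5) + (1)·(15) + (1)·(16) + (1)·(19) = 45.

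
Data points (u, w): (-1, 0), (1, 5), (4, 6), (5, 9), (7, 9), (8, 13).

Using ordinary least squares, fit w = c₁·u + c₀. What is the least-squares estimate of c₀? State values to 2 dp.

Normal-equation sums: Σu·u = 156, Σu = 24, Σ1 = 6.
Moment sums: Σu·w = 241, Σw = 42.
Normal equations: [[156, 24]; [24, 6]]·[c₁, c₀]ᵀ = [241, 42]ᵀ.
Determinant 156·6 − 24² = 360.
c₁ = (241·6 − 24·42)/360 = 73/60; c₀ = (156·42 − 24·241)/360 = 32/15.

c₀ = 2.13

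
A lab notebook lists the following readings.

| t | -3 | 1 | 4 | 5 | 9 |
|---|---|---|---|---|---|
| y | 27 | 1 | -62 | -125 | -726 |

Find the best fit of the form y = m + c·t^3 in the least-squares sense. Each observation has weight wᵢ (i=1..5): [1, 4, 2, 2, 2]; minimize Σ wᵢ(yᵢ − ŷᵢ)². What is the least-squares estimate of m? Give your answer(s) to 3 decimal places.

m = 1.294

Normal-equation sums: Σwᵢ·1 = 11, Σwᵢ·t^3 = 1813, Σwᵢ·t^3·t^3 = 1103057.
And Σwᵢ·y = -1795, Σwᵢ·t^3·y = -1098419.
Normal equations: [[11, 1813]; [1813, 1103057]]·[m, c]ᵀ = [-1795, -1098419]ᵀ.
det = 11·1103057 − 1813² = 8846658.
m = ((-1795)·1103057 − 1813·(-1098419))/8846658 = 1907722/1474443; c = (11·(-1098419) − 1813·(-1795))/8846658 = -1471379/1474443.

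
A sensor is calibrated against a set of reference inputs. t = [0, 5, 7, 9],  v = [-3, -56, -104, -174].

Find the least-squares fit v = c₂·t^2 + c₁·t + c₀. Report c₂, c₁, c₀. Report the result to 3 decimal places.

Forming MᵀM = [[9587, 1197, 155]; [1197, 155, 21]; [155, 21, 4]] and Mᵀv = [-20590, -2574, -337]ᵀ gives MᵀM·[c₂, c₁, c₀]ᵀ = Mᵀv.
Solving the 3×3 system (Gaussian elimination) gives c₂ = -28603/13358, c₁ = 4743/13358, c₀ = -20973/6679.

c₂ = -2.141, c₁ = 0.355, c₀ = -3.140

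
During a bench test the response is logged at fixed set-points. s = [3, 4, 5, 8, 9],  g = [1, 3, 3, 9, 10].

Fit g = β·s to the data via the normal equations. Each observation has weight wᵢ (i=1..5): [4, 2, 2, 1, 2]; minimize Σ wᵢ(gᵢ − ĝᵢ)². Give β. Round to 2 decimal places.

β = 0.92

AᵀWA·[β]ᵀ = AᵀWg reads: 344·β = 318.
(Σwᵢ·s·s = 344, Σwᵢ·s·g = 318.)
β = 318/344 = 0.924419.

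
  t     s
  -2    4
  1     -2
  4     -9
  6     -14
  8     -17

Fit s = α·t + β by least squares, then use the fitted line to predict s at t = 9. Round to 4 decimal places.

Compute the Gram sums: Σt·t = 121, Σt = 17, Σ1 = 5.
Right-hand side: Σt·s = -266, Σs = -38.
Normal equations: [[121, 17]; [17, 5]]·[α, β]ᵀ = [-266, -38]ᵀ.
det = 121·5 − 17² = 316.
α = ((-266)·5 − 17·(-38))/316 = -171/79; β = (121·(-38) − 17·(-266))/316 = -19/79.
At t = 9: ŝ = (-171/79)·(9) + (-19/79)·(1) = -1558/79.

ŝ = -19.7215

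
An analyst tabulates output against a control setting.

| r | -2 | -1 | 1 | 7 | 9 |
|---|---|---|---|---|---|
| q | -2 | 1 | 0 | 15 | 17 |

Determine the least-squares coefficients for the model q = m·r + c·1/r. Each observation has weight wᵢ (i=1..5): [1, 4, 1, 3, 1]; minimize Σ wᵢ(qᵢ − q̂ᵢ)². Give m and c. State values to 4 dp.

m = 2.0989, c = -2.9438

Setting ∂/∂m … = 0 gives: 237·m + 10·c = 468;  10·m + (84517/15876)·c = 335/63.
(Σwᵢ·r·r = 237, Σwᵢ·r·1/r = 10, Σwᵢ·1/r·1/r = 84517/15876, Σwᵢ·r·q = 468, Σwᵢ·1/r·q = 335/63.)
Determinant 237·(84517/15876) − 10² = 6147643/5292.
m = (468·(84517/15876) − 10·(335/63))/(6147643/5292) = 12903252/6147643; c = (237·(335/63) − 10·468)/(6147643/5292) = -18097380/6147643.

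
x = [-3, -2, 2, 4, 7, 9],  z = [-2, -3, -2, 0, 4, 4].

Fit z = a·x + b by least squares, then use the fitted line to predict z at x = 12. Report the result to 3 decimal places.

ẑ = 5.688

Compute the Gram sums: Σx·x = 163, Σx = 17, Σ1 = 6.
For Mᵀz: Σx·z = 72, Σz = 1.
Eliminating b: 6·(row 1) − 17·(row 2) gives 689·a = 6·72 − 17·1 = 415, so a = 415/689.
Then b = (1 − 17·(415/689))/6 = -1061/689.
At x = 12: ẑ = (415/689)·(12) + (-1061/689)·(1) = 3919/689.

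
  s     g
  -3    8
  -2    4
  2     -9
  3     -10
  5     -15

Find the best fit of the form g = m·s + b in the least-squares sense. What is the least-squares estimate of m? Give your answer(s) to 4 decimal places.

From the data, Σs·s = 51, Σs = 5, Σ1 = 5.
Right-hand side: Σs·g = -155, Σg = -22.
Eliminating b: 5·(row 1) − 5·(row 2) gives 230·m = 5·(-155) − 5·(-22) = -665, so m = -133/46.
Then b = ((-22) − 5·(-133/46))/5 = -347/230.

m = -2.8913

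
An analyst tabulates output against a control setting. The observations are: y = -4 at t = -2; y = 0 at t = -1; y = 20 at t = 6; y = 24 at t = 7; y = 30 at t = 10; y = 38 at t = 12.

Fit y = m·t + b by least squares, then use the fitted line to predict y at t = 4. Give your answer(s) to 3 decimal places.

Setting ∂/∂m … = 0 gives: 334·m + 32·b = 1052;  32·m + 6·b = 108.
(Σt·t = 334, Σt = 32, Σ1 = 6, Σt·y = 1052, Σy = 108.)
Eliminating b: 6·(row 1) − 32·(row 2) gives 980·m = 6·1052 − 32·108 = 2856, so m = 102/35.
Then b = (108 − 32·(102/35))/6 = 86/35.
At t = 4: ŷ = (102/35)·(4) + (86/35)·(1) = 494/35.

ŷ = 14.114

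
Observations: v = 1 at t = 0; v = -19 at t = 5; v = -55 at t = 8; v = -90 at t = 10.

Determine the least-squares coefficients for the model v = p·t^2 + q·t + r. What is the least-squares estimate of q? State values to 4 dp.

Forming XᵀX = [[14721, 1637, 189]; [1637, 189, 23]; [189, 23, 4]] and Xᵀv = [-12995, -1435, -163]ᵀ gives XᵀX·[p, q, r]ᵀ = Xᵀv.
Row-reducing yields p = -5301/5170, q = 6053/5170, r = 499/517.

q = 1.1708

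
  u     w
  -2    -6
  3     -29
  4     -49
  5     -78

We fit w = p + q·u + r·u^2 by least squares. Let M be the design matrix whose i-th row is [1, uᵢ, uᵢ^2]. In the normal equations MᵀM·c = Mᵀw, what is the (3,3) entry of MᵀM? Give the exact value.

Row 3 ↔ basis u^2, column 3 ↔ basis u^2, so (MᵀM)_{3,3} = Σᵢ (u^2)·(u^2) = (4)·(4) + (9)·(9) + (16)·(16) + (25)·(25) = 978.

978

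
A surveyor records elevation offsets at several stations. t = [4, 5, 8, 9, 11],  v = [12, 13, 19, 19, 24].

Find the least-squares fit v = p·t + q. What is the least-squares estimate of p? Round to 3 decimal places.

Compute the Gram sums: Σt·t = 307, Σt = 37, Σ1 = 5.
Moment sums: Σt·v = 700, Σv = 87.
Determinant 307·5 − 37² = 166.
p = (700·5 − 37·87)/166 = 281/166; q = (307·87 − 37·700)/166 = 809/166.

p = 1.693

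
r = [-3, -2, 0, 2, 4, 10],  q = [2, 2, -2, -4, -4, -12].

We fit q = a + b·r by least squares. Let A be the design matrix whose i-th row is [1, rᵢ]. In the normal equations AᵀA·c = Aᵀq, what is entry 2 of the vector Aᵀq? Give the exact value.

-154

Entry 2 ↔ basis r, so (Aᵀq)_{2} = Σᵢ (r)·qᵢ = (-3)·(2) + (-2)·(2) + (0)·(-2) + (2)·(-4) + (4)·(-4) + (10)·(-12) = -154.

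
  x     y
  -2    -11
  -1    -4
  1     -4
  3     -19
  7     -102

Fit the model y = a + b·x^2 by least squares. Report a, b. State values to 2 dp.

a = -1.89, b = -2.04

From the data, Σ1 = 5, Σx^2 = 64, Σx^2·x^2 = 2500.
For Mᵀy: Σy = -140, Σx^2·y = -5221.
Normal equations: [[5, 64]; [64, 2500]]·[a, b]ᵀ = [-140, -5221]ᵀ.
Δ = 5·2500 − 64² = 8404.
a = ((-140)·2500 − 64·(-5221))/8404 = -3964/2101; b = (5·(-5221) − 64·(-140))/8404 = -17145/8404.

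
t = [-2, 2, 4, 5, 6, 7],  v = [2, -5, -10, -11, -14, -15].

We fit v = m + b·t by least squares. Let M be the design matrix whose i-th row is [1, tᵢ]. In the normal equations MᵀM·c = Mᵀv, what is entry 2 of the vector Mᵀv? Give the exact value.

Entry 2 ↔ basis t, so (Mᵀv)_{2} = Σᵢ (t)·vᵢ = (-2)·(2) + (2)·(-5) + (4)·(-10) + (5)·(-11) + (6)·(-14) + (7)·(-15) = -298.

-298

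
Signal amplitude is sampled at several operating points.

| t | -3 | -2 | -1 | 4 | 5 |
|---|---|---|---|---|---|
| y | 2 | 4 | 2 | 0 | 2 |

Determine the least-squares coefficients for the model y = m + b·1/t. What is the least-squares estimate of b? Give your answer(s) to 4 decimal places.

With design matrix M, MᵀM = [[5, -83/60]; [-83/60, 5269/3600]] and Mᵀy = [10, -64/15]ᵀ.
Δ = 5·(5269/3600) − (-83/60)² = 1216/225.
m = (10·(5269/3600) − (-83/60)·(-64/15))/(1216/225) = 15721/9728; b = (5·(-64/15) − (-83/60)·10)/(1216/225) = -3375/2432.

b = -1.3877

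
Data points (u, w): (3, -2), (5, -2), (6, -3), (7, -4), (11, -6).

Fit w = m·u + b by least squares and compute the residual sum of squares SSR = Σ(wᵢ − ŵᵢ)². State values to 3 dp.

SSR = 0.727

Sums needed: Σu·u = 240, Σu = 32, Σ1 = 5.
For Aᵀw: Σu·w = -128, Σw = -17.
So AᵀA·[m, b]ᵀ = Aᵀw: [[240, 32]; [32, 5]]·[m, b]ᵀ = [-128, -17]ᵀ.
Eliminating b: 5·(row 1) − 32·(row 2) gives 176·m = 5·(-128) − 32·(-17) = -96, so m = -6/11.
Then b = ((-17) − 32·(-6/11))/5 = 1/11.
Residuals: -5/11, 7/11, 2/11, -3/11, -1/11; SSR = 8/11.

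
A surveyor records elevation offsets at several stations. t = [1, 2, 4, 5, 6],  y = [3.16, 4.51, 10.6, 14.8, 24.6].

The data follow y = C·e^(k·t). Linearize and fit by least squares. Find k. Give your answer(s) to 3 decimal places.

Taking logs, ln y = k·t + ln C, so regress ln y on t.
AᵀA = [[82.0000, 18.0000]; [18.0000, 5]], rhs = [46.2962, 10.9151]ᵀ  (here Σt = 18.0000, Σ(t)² = 82.0000, Σln y = 10.9151, Σt·ln y = 46.2962).
Slope k = (n·Σt·ln y − Σt·Σln y)/(n·Σ(t)² − (Σt)²) = (5·46.2962 − 18.0000·10.9151)/86.0000 = 0.40708; ln C = (Σln y − k·Σt)/n = 0.71752.

k = 0.407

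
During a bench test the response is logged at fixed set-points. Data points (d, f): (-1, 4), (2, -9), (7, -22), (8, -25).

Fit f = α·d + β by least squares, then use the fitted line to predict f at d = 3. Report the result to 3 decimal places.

Compute the Gram sums: Σd·d = 118, Σd = 16, Σ1 = 4.
Moment sums: Σd·f = -376, Σf = -52.
Δ = 118·4 − 16² = 216.
α = ((-376)·4 − 16·(-52))/216 = -28/9; β = (118·(-52) − 16·(-376))/216 = -5/9.
At d = 3: f̂ = (-28/9)·(3) + (-5/9)·(1) = -89/9.

f̂ = -9.889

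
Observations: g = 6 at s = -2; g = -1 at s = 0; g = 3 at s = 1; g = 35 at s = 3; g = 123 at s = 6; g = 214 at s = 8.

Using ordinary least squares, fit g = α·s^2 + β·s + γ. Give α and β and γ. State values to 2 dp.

Forming MᵀM = [[5490, 748, 114]; [748, 114, 16]; [114, 16, 6]] and Mᵀg = [18466, 2546, 380]ᵀ gives MᵀM·[α, β, γ]ᵀ = Mᵀg.
Row-reducing yields α = 91283/29982, β = 12670/4997, γ = -38237/29982.

α = 3.04, β = 2.54, γ = -1.28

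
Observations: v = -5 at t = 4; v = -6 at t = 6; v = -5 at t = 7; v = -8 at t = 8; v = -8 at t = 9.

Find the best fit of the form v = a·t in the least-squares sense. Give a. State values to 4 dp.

The normal system MᵀM·[a]ᵀ = Mᵀv is [[246]]·[a]ᵀ = [-227]ᵀ.
a = (-227)/246 = -0.922764.

a = -0.9228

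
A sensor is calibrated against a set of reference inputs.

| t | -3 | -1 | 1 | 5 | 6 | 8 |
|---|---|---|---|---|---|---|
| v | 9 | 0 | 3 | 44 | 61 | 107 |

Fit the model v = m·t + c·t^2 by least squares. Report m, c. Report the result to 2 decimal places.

From the data, Σt·t = 136, Σt·t^2 = 826, Σt^2·t^2 = 6100.
Right-hand side: Σt·v = 1418, Σt^2·v = 10228.
det = 136·6100 − 826² = 147324.
m = (1418·6100 − 826·10228)/147324 = 50368/36831; c = (136·10228 − 826·1418)/147324 = 54935/36831.

m = 1.37, c = 1.49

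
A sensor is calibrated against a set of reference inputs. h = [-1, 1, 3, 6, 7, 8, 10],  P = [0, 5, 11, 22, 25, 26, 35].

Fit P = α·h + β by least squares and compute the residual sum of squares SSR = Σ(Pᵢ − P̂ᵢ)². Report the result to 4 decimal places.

SSR = 6.1099

Normal-equation sums: Σh·h = 260, Σh = 34, Σ1 = 7.
And Σh·P = 903, ΣP = 124.
So MᵀM·[α, β]ᵀ = MᵀP: [[260, 34]; [34, 7]]·[α, β]ᵀ = [903, 124]ᵀ.
Δ = 260·7 − 34² = 664.
α = (903·7 − 34·124)/664 = 2105/664; β = (260·124 − 34·903)/664 = 769/332.
Residuals: 567/664, -323/664, -549/664, 55/83, 327/664, -557/332, 163/166; SSR = 4057/664.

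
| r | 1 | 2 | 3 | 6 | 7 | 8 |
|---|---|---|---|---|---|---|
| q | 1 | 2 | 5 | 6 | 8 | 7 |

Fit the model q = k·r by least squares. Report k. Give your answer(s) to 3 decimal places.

Normal-equation sums: Σr·r = 163.
And Σr·q = 168.
Normal equations: [[163]]·[k]ᵀ = [168]ᵀ.
k = 168/163 = 1.03067.

k = 1.031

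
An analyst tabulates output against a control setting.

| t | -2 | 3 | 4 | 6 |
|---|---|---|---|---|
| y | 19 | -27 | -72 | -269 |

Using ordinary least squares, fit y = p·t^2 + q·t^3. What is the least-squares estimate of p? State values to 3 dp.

p = 1.549

XᵀX·[p, q]ᵀ = Xᵀy reads: 1649·p + 9011·q = -11003;  9011·p + 51545·q = -63593.
(Σt^2·t^2 = 1649, Σt^2·t^3 = 9011, Σt^3·t^3 = 51545, Σt^2·y = -11003, Σt^3·y = -63593.)
det = 1649·51545 − 9011² = 3799584.
p = ((-11003)·51545 − 9011·(-63593))/3799584 = 245287/158316; q = (1649·(-63593) − 9011·(-11003))/3799584 = -238201/158316.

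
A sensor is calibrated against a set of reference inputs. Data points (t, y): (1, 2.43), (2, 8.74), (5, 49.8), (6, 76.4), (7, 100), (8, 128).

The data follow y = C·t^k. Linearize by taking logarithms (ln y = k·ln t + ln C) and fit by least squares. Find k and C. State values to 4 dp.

Taking logs, ln y = k·ln t + ln C, so regress ln y on ln t.
Σln t = 8.1197, Σ(ln t)² = 14.3918, Σln y = 20.7570, Σln t·ln y = 34.6122.
Equations: 14.3918·k + 8.1197·ln C = 34.6122;  8.1197·k + 6·ln C = 20.7570.
Solving (det = 20.4213): k = 1.91627, ln C = 0.86625, so C = exp(0.86625) = 2.37798.

k = 1.9163, C = 2.3780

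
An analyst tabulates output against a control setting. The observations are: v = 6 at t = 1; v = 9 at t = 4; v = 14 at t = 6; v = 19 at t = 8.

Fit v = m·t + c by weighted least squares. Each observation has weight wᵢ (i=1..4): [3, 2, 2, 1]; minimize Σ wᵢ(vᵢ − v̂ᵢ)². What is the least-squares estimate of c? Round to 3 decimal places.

Compute the Gram sums: Σwᵢ·t·t = 171, Σwᵢ·t = 31, Σwᵢ·1 = 8.
Right-hand side: Σwᵢ·t·v = 410, Σwᵢ·v = 83.
Δ = 171·8 − 31² = 407.
m = (410·8 − 31·83)/407 = 707/407; c = (171·83 − 31·410)/407 = 1483/407.

c = 3.644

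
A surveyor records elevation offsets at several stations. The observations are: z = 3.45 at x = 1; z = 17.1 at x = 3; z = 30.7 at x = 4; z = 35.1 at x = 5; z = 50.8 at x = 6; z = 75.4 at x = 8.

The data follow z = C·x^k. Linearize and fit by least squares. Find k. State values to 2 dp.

Linearized form: ln z = k·ln x + ln C. From the 6 transformed points,
XᵀX = [[13.2535, 7.9655]; [7.9655, 6]], rhs = [29.6197, 19.3106]ᵀ  (here Σln x = 7.9655, Σ(ln x)² = 13.2535, Σln z = 19.3106, Σln x·ln z = 29.6197).
Slope k = (n·Σln x·ln z − Σln x·Σln z)/(n·Σ(ln x)² − (Σln x)²) = (6·29.6197 − 7.9655·19.3106)/16.0713 = 1.48702; ln C = (Σln z − k·Σln x)/n = 1.24428.

k = 1.49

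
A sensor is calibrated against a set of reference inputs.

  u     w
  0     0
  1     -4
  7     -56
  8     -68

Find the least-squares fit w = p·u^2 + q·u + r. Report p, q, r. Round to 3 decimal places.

Compute the Gram sums: Σu^2·u^2 = 6498, Σu^2·u = 856, Σu^2 = 114, Σu·u = 114, Σu = 16, Σ1 = 4.
Moment sums: Σu^2·w = -7100, Σu·w = -940, Σw = -128.
XᵀX·[p, q, r]ᵀ = Xᵀw becomes [[6498, 856, 114]; [856, 114, 16]; [114, 16, 4]]·[p, q, r]ᵀ = [-7100, -940, -128]ᵀ.
Row-reducing yields p = -4/7, q = -698/175, r = 6/25.

p = -0.571, q = -3.989, r = 0.240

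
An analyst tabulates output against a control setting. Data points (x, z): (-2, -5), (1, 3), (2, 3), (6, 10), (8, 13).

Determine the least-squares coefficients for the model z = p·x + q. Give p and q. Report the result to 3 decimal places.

p = 1.734, q = -0.403

Normal-equation sums: Σx·x = 109, Σx = 15, Σ1 = 5.
And Σx·z = 183, Σz = 24.
AᵀA·[p, q]ᵀ = Aᵀz becomes [[109, 15]; [15, 5]]·[p, q]ᵀ = [183, 24]ᵀ.
Eliminating q: 5·(row 1) − 15·(row 2) gives 320·p = 5·183 − 15·24 = 555, so p = 111/64.
Then q = (24 − 15·(111/64))/5 = -129/320.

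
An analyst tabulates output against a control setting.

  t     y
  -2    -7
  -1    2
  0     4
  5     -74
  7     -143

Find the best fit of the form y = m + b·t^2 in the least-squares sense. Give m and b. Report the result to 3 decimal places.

Setting ∂/∂m … = 0 gives: 5·m + 79·b = -218;  79·m + 3043·b = -8883.
Eliminating b: 3043·(row 1) − 79·(row 2) gives 8974·m = 3043·(-218) − 79·(-8883) = 38383, so m = 38383/8974.
Then b = ((-8883) − 79·(38383/8974))/3043 = -27193/8974.

m = 4.277, b = -3.030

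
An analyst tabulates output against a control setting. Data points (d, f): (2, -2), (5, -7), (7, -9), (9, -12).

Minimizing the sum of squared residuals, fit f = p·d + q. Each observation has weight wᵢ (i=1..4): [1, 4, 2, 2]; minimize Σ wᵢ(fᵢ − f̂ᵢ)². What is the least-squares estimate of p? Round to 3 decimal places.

XᵀWX·[p, q]ᵀ = XᵀWf reads: 364·p + 54·q = -486;  54·p + 9·q = -72.
Δ = 364·9 − 54² = 360.
p = ((-486)·9 − 54·(-72))/360 = -27/20; q = (364·(-72) − 54·(-486))/360 = 1/10.

p = -1.350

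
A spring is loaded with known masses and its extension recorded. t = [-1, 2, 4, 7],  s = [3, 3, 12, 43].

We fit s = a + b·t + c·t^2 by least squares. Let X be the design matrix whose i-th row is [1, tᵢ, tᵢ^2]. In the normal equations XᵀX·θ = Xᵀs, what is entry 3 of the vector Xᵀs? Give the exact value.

2314

Entry 3 ↔ basis t^2, so (Xᵀs)_{3} = Σᵢ (t^2)·sᵢ = (1)·(3) + (4)·(3) + (16)·(12) + (49)·(43) = 2314.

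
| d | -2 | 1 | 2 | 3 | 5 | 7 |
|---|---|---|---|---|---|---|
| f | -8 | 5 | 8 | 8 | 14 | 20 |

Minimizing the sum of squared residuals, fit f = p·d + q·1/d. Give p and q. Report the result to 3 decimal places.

p = 2.760, q = 2.851

Normal-equation sums: Σd·d = 92, Σd·1/d = 6, Σ1/d·1/d = 36857/22050.
For Aᵀf: Σd·f = 271, Σ1/d·f = 2239/105.
Determinant 92·(36857/22050) − 6² = 1298522/11025.
p = (271·(36857/22050) − 6·(2239/105))/(1298522/11025) = 7167107/2597044; q = (92·(2239/105) − 6·271)/(1298522/11025) = 1851045/649261.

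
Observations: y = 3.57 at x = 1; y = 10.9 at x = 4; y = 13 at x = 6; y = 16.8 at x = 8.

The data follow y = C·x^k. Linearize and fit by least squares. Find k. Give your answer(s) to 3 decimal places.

With ln yᵢ as the transformed response and ln xᵢ as the regressor:
Sums: Σln x = 5.2575, Σ(ln x)² = 9.4563, Σln y = 9.0477, Σln x·ln y = 13.7742.
Normal system: [[9.4563, 5.2575]; [5.2575, 4]]·[k, ln C]ᵀ = [13.7742, 9.0477]ᵀ.
Slope k = (n·Σln x·ln y − Σln x·Σln y)/(n·Σ(ln x)² − (Σln x)²) = (4·13.7742 − 5.2575·9.0477)/10.1839 = 0.73928; ln C = (Σln y − k·Σln x)/n = 1.29022.

k = 0.739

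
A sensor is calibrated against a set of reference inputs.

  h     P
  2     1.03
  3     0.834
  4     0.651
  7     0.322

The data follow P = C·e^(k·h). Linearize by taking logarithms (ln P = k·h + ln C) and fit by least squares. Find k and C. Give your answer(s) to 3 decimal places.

k = -0.234, C = 1.662

Linearized form: ln P = k·h + ln C. From the 4 transformed points,
Sums: Σh = 16.0000, Σ(h)² = 78.0000, Σln P = -1.7144, Σh·ln P = -10.1349.
Normal system: [[78.0000, 16.0000]; [16.0000, 4]]·[k, ln C]ᵀ = [-10.1349, -1.7144]ᵀ.
Δ = 78.0000·4 − (16.0000)² = 56.0000; k = (-10.1349·4 − 16.0000·-1.7144)/56.0000 = -0.23409, ln C = (78.0000·-1.7144 − 16.0000·-10.1349)/56.0000 = 0.50774, so C = exp(0.50774) = 1.66153.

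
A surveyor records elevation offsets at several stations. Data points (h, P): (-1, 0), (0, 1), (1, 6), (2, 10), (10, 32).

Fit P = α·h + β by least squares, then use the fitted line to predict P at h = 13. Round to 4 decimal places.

P̂ = 41.1606

Compute the Gram sums: Σh·h = 106, Σh = 12, Σ1 = 5.
Moment sums: Σh·P = 346, ΣP = 49.
Normal equations: [[106, 12]; [12, 5]]·[α, β]ᵀ = [346, 49]ᵀ.
Eliminating β: 5·(row 1) − 12·(row 2) gives 386·α = 5·346 − 12·49 = 1142, so α = 571/193.
Then β = (49 − 12·(571/193))/5 = 521/193.
At h = 13: P̂ = (571/193)·(13) + (521/193)·(1) = 7944/193.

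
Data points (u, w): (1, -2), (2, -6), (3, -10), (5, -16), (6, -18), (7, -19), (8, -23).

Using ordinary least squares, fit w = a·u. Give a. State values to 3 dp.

a = -2.920

Compute the Gram sums: Σu·u = 188.
Moment sums: Σu·w = -549.
Normal equations: [[188]]·[a]ᵀ = [-549]ᵀ.
a = (-549)/188 = -2.92021.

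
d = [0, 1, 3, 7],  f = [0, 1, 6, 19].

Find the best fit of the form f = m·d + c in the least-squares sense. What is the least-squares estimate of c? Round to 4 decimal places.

Sums needed: Σd·d = 59, Σd = 11, Σ1 = 4.
And Σd·f = 152, Σf = 26.
Normal equations: [[59, 11]; [11, 4]]·[m, c]ᵀ = [152, 26]ᵀ.
Eliminating c: 4·(row 1) − 11·(row 2) gives 115·m = 4·152 − 11·26 = 322, so m = 14/5.
Then c = (26 − 11·(14/5))/4 = -6/5.

c = -1.2000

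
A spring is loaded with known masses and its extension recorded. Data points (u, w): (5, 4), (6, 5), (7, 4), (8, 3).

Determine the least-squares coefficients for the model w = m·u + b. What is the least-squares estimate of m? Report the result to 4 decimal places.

Normal-equation sums: Σu·u = 174, Σu = 26, Σ1 = 4.
Right-hand side: Σu·w = 102, Σw = 16.
Normal equations: [[174, 26]; [26, 4]]·[m, b]ᵀ = [102, 16]ᵀ.
Eliminating b: 4·(row 1) − 26·(row 2) gives 20·m = 4·102 − 26·16 = -8, so m = -2/5.
Then b = (16 − 26·(-2/5))/4 = 33/5.

m = -0.4000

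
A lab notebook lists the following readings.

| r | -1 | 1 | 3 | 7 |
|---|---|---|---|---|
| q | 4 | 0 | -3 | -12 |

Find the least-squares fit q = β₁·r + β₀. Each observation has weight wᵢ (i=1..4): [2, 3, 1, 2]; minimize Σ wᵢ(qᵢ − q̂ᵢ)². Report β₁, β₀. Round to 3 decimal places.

Sums needed: Σwᵢ·r·r = 112, Σwᵢ·r = 18, Σwᵢ·1 = 8.
Moment sums: Σwᵢ·r·q = -185, Σwᵢ·q = -19.
Determinant 112·8 − 18² = 572.
β₁ = ((-185)·8 − 18·(-19))/572 = -569/286; β₀ = (112·(-19) − 18·(-185))/572 = 601/286.

β₁ = -1.990, β₀ = 2.101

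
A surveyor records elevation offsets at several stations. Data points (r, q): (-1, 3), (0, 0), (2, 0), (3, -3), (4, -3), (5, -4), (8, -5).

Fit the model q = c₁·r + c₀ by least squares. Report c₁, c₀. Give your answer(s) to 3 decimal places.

Forming XᵀX = [[119, 21]; [21, 7]] and Xᵀq = [-84, -12]ᵀ gives XᵀX·[c₁, c₀]ᵀ = Xᵀq.
det = 119·7 − 21² = 392.
c₁ = ((-84)·7 − 21·(-12))/392 = -6/7; c₀ = (119·(-12) − 21·(-84))/392 = 6/7.

c₁ = -0.857, c₀ = 0.857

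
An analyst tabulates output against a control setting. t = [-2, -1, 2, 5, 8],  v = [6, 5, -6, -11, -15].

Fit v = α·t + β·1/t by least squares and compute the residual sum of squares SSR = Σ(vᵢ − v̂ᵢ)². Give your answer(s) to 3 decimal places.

SSR = 1.600

AᵀA·[α, β]ᵀ = Aᵀv reads: 98·α + 5·β = -204;  5·α + (2489/1600)·β = -603/40.
det = 98·(2489/1600) − 5² = 101961/800.
α = ((-204)·(2489/1600) − 5·(-603/40))/(101961/800) = -64526/33987; β = (98·(-603/40) − 5·(-204))/(101961/800) = -121960/33987.
Residuals: 4630/11329, -5517/11329, -4630/11329, -8945/11329, 7216/11329; SSR = 18130/11329.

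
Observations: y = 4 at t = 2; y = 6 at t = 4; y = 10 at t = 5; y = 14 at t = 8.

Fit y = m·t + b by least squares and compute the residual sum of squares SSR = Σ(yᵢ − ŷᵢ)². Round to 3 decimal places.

SSR = 2.667

Forming AᵀA = [[109, 19]; [19, 4]] and Aᵀy = [194, 34]ᵀ gives AᵀA·[m, b]ᵀ = Aᵀy.
det = 109·4 − 19² = 75.
m = (194·4 − 19·34)/75 = 26/15; b = (109·34 − 19·194)/75 = 4/15.
Residuals: 4/15, -6/5, 16/15, -2/15; SSR = 8/3.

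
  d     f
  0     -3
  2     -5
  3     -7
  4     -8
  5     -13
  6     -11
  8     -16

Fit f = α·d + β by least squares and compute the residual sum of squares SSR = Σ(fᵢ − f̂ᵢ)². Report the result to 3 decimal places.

SSR = 9.333

From the data, Σd·d = 154, Σd = 28, Σ1 = 7.
Moment sums: Σd·f = -322, Σf = -63.
det = 154·7 − 28² = 294.
α = ((-322)·7 − 28·(-63))/294 = -5/3; β = (154·(-63) − 28·(-322))/294 = -7/3.
Residuals: -2/3, 2/3, 1/3, 1, -7/3, 4/3, -1/3; SSR = 28/3.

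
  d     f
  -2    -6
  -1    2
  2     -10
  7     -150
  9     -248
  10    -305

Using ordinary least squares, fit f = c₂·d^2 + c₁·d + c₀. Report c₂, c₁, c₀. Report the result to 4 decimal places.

Setting ∂/∂c₂ … = 0 gives: 18995·c₂ + 2071·c₁ + 239·c₀ = -58000;  2071·c₂ + 239·c₁ + 25·c₀ = -6342;  239·c₂ + 25·c₁ + 6·c₀ = -717.
(Σd^2·d^2 = 18995, Σd^2·d = 2071, Σd^2 = 239, Σd·d = 239, Σd = 25, Σ1 = 6, Σd^2·f = -58000, Σd·f = -6342, Σf = -717.)
Inverting the 3×3 Gram matrix, [c₂, c₁, c₀]ᵀ = [-544169/182310, -196439/182310, 118086/30385]ᵀ.

c₂ = -2.9849, c₁ = -1.0775, c₀ = 3.8863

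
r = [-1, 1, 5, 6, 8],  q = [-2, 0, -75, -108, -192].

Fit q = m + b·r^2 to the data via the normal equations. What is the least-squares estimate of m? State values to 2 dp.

Compute the Gram sums: Σ1 = 5, Σr^2 = 127, Σr^2·r^2 = 6019.
Moment sums: Σq = -377, Σr^2·q = -18053.
Normal equations: [[5, 127]; [127, 6019]]·[m, b]ᵀ = [-377, -18053]ᵀ.
Determinant 5·6019 − 127² = 13966.
m = ((-377)·6019 − 127·(-18053))/13966 = 11784/6983; b = (5·(-18053) − 127·(-377))/13966 = -21193/6983.

m = 1.69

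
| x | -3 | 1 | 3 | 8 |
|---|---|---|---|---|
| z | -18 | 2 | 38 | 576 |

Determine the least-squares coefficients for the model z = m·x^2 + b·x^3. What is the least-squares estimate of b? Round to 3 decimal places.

With design matrix A, AᵀA = [[4259, 32769]; [32769, 263603]] and Aᵀz = [37046, 296426]ᵀ.
Determinant 4259·263603 − 32769² = 48877816.
m = (37046·263603 − 32769·296426)/48877816 = 6481643/6109727; b = (4259·296426 − 32769·37046)/48877816 = 6064745/6109727.

b = 0.993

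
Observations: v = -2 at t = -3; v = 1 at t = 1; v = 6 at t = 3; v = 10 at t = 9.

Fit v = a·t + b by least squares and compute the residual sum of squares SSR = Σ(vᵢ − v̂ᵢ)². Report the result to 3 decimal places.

AᵀA·[a, b]ᵀ = Aᵀv reads: 100·a + 10·b = 115;  10·a + 4·b = 15.
Eliminating b: 4·(row 1) − 10·(row 2) gives 300·a = 4·115 − 10·15 = 310, so a = 31/30.
Then b = (15 − 10·(31/30))/4 = 7/6.
Residuals: -1/15, -6/5, 26/15, -7/15; SSR = 14/3.

SSR = 4.667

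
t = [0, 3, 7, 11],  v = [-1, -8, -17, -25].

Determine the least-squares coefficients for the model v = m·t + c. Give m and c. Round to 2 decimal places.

m = -2.19, c = -1.28

Entries of XᵀX: Σt·t = 179, Σt = 21, Σ1 = 4.
For Xᵀv: Σt·v = -418, Σv = -51.
det = 179·4 − 21² = 275.
m = ((-418)·4 − 21·(-51))/275 = -601/275; c = (179·(-51) − 21·(-418))/275 = -351/275.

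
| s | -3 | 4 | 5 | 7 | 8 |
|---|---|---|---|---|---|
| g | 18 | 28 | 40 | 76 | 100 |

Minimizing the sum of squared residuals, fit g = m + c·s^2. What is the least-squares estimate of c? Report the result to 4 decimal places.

Sums needed: Σ1 = 5, Σs^2 = 163, Σs^2·s^2 = 7459.
And Σg = 262, Σs^2·g = 11734.
Eliminating c: 7459·(row 1) − 163·(row 2) gives 10726·m = 7459·262 − 163·11734 = 41616, so m = 20808/5363.
Then c = (11734 − 163·(20808/5363))/7459 = 7982/5363.

c = 1.4883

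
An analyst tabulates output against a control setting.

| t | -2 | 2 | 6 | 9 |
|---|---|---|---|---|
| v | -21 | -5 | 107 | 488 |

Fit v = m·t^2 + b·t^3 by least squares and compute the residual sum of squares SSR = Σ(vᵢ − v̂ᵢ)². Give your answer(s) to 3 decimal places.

The normal equations are: 7889·m + 66825·b = 43276;  66825·m + 578225·b = 378992.
(Σt^2·t^2 = 7889, Σt^2·t^3 = 66825, Σt^3·t^3 = 578225, Σt^2·v = 43276, Σt^3·v = 378992.)
Determinant 7889·578225 − 66825² = 96036400.
m = (43276·578225 − 66825·378992)/96036400 = -3028753/960364; b = (7889·378992 − 66825·43276)/96036400 = 24487297/24009100.
Residuals: -79668/353075, -3267144/6002275, 1398812/6002275, -13568/206975; SSR = 2435744/6002275.

SSR = 0.406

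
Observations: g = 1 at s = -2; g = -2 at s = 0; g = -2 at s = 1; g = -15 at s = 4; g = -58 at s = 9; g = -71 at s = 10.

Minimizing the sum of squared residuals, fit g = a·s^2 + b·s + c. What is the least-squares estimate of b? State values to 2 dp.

b = -1.50

Forming XᵀX = [[16834, 1786, 202]; [1786, 202, 22]; [202, 22, 6]] and Xᵀg = [-12036, -1296, -147]ᵀ gives XᵀX·[a, b, c]ᵀ = Xᵀg.
Inverting the 3×3 Gram matrix, [a, b, c]ᵀ = [-2449/4452, -6677/4452, -51/106]ᵀ.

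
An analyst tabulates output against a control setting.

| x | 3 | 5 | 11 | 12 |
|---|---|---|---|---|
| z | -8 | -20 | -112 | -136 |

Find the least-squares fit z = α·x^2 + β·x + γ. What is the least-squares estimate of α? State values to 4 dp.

α = -1.1835

Compute the Gram sums: Σx^2·x^2 = 36083, Σx^2·x = 3211, Σx^2 = 299, Σx·x = 299, Σx = 31, Σ1 = 4.
And Σx^2·z = -33708, Σx·z = -2988, Σz = -276.
Normal equations: [[36083, 3211, 299]; [3211, 299, 31]; [299, 31, 4]]·[α, β, γ]ᵀ = [-33708, -2988, -276]ᵀ.
Solving the 3×3 system (Gaussian elimination) gives α = -316/267, β = 4744/1335, γ = -3592/445.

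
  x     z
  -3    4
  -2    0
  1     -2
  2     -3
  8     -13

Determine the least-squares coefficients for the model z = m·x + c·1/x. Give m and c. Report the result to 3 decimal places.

From the data, Σx·x = 82, Σx·1/x = 5, Σ1/x·1/x = 937/576.
And Σx·z = -124, Σ1/x·z = -155/24.
det = 82·(937/576) − 5² = 31217/288.
m = ((-124)·(937/576) − 5·(-155/24))/(31217/288) = -1574/1007; c = (82·(-155/24) − 5·(-124))/(31217/288) = 840/1007.

m = -1.563, c = 0.834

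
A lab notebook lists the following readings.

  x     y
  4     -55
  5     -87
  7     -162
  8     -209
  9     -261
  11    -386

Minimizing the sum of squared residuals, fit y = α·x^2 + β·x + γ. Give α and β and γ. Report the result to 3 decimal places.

α = -2.944, β = -2.915, γ = 2.695

From the data, Σx^2·x^2 = 28580, Σx^2·x = 3104, Σx^2 = 356, Σx·x = 356, Σx = 44, Σ1 = 6.
Moment sums: Σx^2·y = -92216, Σx·y = -10056, Σy = -1160.
Inverting the 3×3 Gram matrix, [α, β, γ]ᵀ = [-574/195, -2842/975, 876/325]ᵀ.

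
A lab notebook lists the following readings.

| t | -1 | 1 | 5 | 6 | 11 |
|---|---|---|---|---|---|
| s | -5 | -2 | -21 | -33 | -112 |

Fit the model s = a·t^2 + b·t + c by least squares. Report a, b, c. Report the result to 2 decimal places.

a = -1.01, b = 1.20, c = -2.52

XᵀX·[a, b, c]ᵀ = Xᵀs reads: 16564·a + 1672·b + 184·c = -15272;  1672·a + 184·b + 22·c = -1532;  184·a + 22·b + 5·c = -173.
Solving the 3×3 system (Gaussian elimination) gives a = -11649/11479, b = 27479/22958, c = -28944/11479.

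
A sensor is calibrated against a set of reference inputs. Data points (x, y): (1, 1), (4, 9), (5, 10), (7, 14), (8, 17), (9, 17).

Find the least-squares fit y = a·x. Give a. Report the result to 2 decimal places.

a = 2.01

Entries of MᵀM: Σx·x = 236.
And Σx·y = 474.
a = 474/236 = 2.00847.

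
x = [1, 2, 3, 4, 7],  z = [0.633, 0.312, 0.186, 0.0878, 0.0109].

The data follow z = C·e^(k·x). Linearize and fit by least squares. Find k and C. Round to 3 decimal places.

Let Y = ln z. Fitting Y = k·x + ln C by least squares:
Σx = 17.0000, Σ(x)² = 79.0000, Σln z = -10.2557, Σx·ln z = -49.1965.
Equations: 79.0000·k + 17.0000·ln C = -49.1965;  17.0000·k + 5·ln C = -10.2557.
Δ = 79.0000·5 − (17.0000)² = 106.0000; k = (-49.1965·5 − 17.0000·-10.2557)/106.0000 = -0.67580, ln C = (79.0000·-10.2557 − 17.0000·-49.1965)/106.0000 = 0.24659, so C = exp(0.24659) = 1.27965.

k = -0.676, C = 1.280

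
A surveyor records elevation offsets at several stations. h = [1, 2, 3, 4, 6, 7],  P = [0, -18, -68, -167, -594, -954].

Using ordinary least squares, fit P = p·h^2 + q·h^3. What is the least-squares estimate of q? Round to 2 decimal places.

q = -3.00

With design matrix M, MᵀM = [[4051, 25883]; [25883, 169195]] and MᵀP = [-71486, -468194]ᵀ.
det = 4051·169195 − 25883² = 15479256.
p = ((-71486)·169195 − 25883·(-468194))/15479256 = 445991/297678; q = (4051·(-468194) − 25883·(-71486))/15479256 = -11595439/3869814.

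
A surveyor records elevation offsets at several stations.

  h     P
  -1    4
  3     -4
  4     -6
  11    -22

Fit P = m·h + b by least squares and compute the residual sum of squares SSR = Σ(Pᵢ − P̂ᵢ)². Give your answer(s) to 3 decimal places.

Normal-equation sums: Σh·h = 147, Σh = 17, Σ1 = 4.
Right-hand side: Σh·P = -282, ΣP = -28.
So MᵀM·[m, b]ᵀ = MᵀP: [[147, 17]; [17, 4]]·[m, b]ᵀ = [-282, -28]ᵀ.
det = 147·4 − 17² = 299.
m = ((-282)·4 − 17·(-28))/299 = -652/299; b = (147·(-28) − 17·(-282))/299 = 678/299.
Residuals: -134/299, 82/299, 136/299, -84/299; SSR = 168/299.

SSR = 0.562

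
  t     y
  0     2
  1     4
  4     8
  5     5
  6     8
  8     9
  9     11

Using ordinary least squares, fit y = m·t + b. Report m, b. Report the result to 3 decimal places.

Forming AᵀA = [[223, 33]; [33, 7]] and Aᵀy = [280, 47]ᵀ gives AᵀA·[m, b]ᵀ = Aᵀy.
Eliminating b: 7·(row 1) − 33·(row 2) gives 472·m = 7·280 − 33·47 = 409, so m = 409/472.
Then b = (47 − 33·(409/472))/7 = 1241/472.

m = 0.867, b = 2.629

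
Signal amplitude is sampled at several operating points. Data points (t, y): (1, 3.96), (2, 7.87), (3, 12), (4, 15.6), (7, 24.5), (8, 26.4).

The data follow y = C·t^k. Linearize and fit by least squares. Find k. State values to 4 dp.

k = 0.9177

Let Y = ln y. Fitting Y = k·ln t + ln C by least squares:
XᵀX = [[11.7199, 7.2034]; [7.2034, 6]], rhs = [20.9996, 15.1435]ᵀ  (here Σln t = 7.2034, Σ(ln t)² = 11.7199, Σln y = 15.1435, Σln t·ln y = 20.9996).
Δ = 11.7199·6 − (7.2034)² = 18.4301; k = (20.9996·6 − 7.2034·15.1435)/18.4301 = 0.91766, ln C = (11.7199·15.1435 − 7.2034·20.9996)/18.4301 = 1.42221.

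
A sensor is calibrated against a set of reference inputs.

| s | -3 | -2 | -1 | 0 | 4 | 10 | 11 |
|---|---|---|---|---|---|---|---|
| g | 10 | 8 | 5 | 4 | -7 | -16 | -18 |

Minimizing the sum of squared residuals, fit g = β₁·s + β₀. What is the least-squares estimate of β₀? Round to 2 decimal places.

β₀ = 3.43

With design matrix A, AᵀA = [[251, 19]; [19, 7]] and Aᵀg = [-437, -14]ᵀ.
Eliminating β₀: 7·(row 1) − 19·(row 2) gives 1396·β₁ = 7·(-437) − 19·(-14) = -2793, so β₁ = -2793/1396.
Then β₀ = ((-14) − 19·(-2793/1396))/7 = 4789/1396.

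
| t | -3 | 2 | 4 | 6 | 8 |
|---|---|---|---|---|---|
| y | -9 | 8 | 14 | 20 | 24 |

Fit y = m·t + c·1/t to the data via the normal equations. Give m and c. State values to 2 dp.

The normal equations are: 129·m + 5·c = 411;  5·m + (269/576)·c = 101/6.
(Σt·t = 129, Σt·1/t = 5, Σ1/t·1/t = 269/576, Σt·y = 411, Σ1/t·y = 101/6.)
Determinant 129·(269/576) − 5² = 6767/192.
m = (411·(269/576) − 5·(101/6))/(6767/192) = 20693/6767; c = (129·(101/6) − 5·411)/(6767/192) = 22368/6767.

m = 3.06, c = 3.31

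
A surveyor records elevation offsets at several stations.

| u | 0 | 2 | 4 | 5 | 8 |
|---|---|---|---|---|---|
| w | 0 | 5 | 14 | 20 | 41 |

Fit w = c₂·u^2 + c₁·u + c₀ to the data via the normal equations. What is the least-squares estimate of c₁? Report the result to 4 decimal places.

c₁ = 1.9632

The normal equations are: 4993·c₂ + 709·c₁ + 109·c₀ = 3368;  709·c₂ + 109·c₁ + 19·c₀ = 494;  109·c₂ + 19·c₁ + 5·c₀ = 80.
(Σu^2·u^2 = 4993, Σu^2·u = 709, Σu^2 = 109, Σu·u = 109, Σu = 19, Σ1 = 5, Σu^2·w = 3368, Σu·w = 494, Σw = 80.)
Inverting the 3×3 Gram matrix, [c₂, c₁, c₀]ᵀ = [1563/3913, 7682/3913, -657/3913]ᵀ.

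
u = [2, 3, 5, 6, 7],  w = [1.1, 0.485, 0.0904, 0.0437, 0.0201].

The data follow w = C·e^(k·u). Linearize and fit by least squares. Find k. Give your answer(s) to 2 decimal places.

k = -0.80

Let Y = ln w. Fitting Y = k·u + ln C by least squares:
Σu = 23.0000, Σ(u)² = 123.0000, Σln w = -10.0692, Σu·ln w = -60.1294.
Equations: 123.0000·k + 23.0000·ln C = -60.1294;  23.0000·k + 5·ln C = -10.0692.
Solving (det = 86.0000): k = -0.80296, ln C = 1.67976.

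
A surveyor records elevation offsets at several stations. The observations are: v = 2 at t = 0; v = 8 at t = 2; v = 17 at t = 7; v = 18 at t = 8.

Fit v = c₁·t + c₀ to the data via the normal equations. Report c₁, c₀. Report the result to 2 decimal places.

c₁ = 1.96, c₀ = 2.92

AᵀA·[c₁, c₀]ᵀ = Aᵀv reads: 117·c₁ + 17·c₀ = 279;  17·c₁ + 4·c₀ = 45.
det = 117·4 − 17² = 179.
c₁ = (279·4 − 17·45)/179 = 351/179; c₀ = (117·45 − 17·279)/179 = 522/179.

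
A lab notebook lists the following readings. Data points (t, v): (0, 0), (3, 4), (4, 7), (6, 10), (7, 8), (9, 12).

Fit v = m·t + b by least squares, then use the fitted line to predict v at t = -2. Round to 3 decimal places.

MᵀM·[m, b]ᵀ = Mᵀv reads: 191·m + 29·b = 264;  29·m + 6·b = 41.
Δ = 191·6 − 29² = 305.
m = (264·6 − 29·41)/305 = 79/61; b = (191·41 − 29·264)/305 = 35/61.
At t = -2: v̂ = (79/61)·(-2) + (35/61)·(1) = -123/61.

v̂ = -2.016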